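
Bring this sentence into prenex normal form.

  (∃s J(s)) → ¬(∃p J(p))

First replace A → B with ¬A ∨ B.
  ¬(∃s J(s)) ∨ ¬(∃p J(p))
Move each ¬ inward, flipping quantifiers it crosses:
  (∀s ¬J(s)) ∨ (∀p ¬J(p))
Finally move all quantifiers to the prefix:
  ∀s ∀p (¬J(s) ∨ ¬J(p))

∀s ∀p (¬J(s) ∨ ¬J(p))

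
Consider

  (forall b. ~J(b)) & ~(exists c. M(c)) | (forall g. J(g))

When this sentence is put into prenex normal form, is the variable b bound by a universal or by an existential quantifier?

universal

Push ¬ through the quantifiers and connectives to reach negation normal form:
  (forall b. ~J(b)) & (forall c. ~M(c)) | (forall g. J(g))
All bound variables are already distinct, so no renaming is needed.
Pull the quantifiers to the front (each side's bound variable is not free in the other side):
  forall b. forall c. forall g. (~J(b) & ~M(c) | J(g))
The quantifier forall b sits under an even number of negations, so it remains universal.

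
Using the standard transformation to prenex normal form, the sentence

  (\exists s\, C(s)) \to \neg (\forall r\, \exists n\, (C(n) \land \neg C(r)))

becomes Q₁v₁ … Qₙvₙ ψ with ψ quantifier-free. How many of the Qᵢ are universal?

Eliminate → and ↔ using ¬ and ∨.
  \neg (\exists s\, C(s)) \lor \neg (\forall r\, \exists n\, (C(n) \land \neg C(r)))
Drive negations inward (¬∀x A ≡ ∃x ¬A, ¬∃x A ≡ ∀x ¬A, De Morgan for ∧/∨):
  (\forall s\, \neg C(s)) \lor (\exists r\, \forall n\, (\neg C(n) \lor C(r)))
Finally move all quantifiers to the prefix:
  \forall s\, \exists r\, \forall n\, (\neg C(s) \lor \neg C(n) \lor C(r))
The prefix is \forall s \exists r \forall n: 2 universal, 1 existential.

2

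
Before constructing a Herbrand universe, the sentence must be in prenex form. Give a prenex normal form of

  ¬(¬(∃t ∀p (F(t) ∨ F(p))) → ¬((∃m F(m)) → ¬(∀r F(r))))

∀t ∃p ∀m ∃r (¬F(t) ∧ ¬F(p) ∧ (¬F(m) ∨ ¬F(r)))

Eliminate → and ↔ using ¬ and ∨.
  ¬(¬¬(∃t ∀p (F(t) ∨ F(p))) ∨ ¬(¬(∃m F(m)) ∨ ¬(∀r F(r))))
Drive negations inward (¬∀x A ≡ ∃x ¬A, ¬∃x A ≡ ∀x ¬A, De Morgan for ∧/∨):
  (∀t ∃p (¬F(t) ∧ ¬F(p))) ∧ ((∀m ¬F(m)) ∨ (∃r ¬F(r)))
All bound variables are already distinct, so no renaming is needed.
Finally move all quantifiers to the prefix:
  ∀t ∃p ∀m ∃r (¬F(t) ∧ ¬F(p) ∧ (¬F(m) ∨ ¬F(r)))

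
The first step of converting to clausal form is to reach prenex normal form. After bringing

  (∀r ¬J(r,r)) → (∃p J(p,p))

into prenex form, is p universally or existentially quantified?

existential

First replace A → B with ¬A ∨ B.
  ¬(∀r ¬J(r,r)) ∨ (∃p J(p,p))
Push ¬ through the quantifiers and connectives to reach negation normal form:
  (∃r J(r,r)) ∨ (∃p J(p,p))
Pull the quantifiers to the front (each side's bound variable is not free in the other side):
  ∃r ∃p (J(r,r) ∨ J(p,p))
The quantifier ∃p sits under an even number of negations (counting the antecedent side of each →), so it remains existential.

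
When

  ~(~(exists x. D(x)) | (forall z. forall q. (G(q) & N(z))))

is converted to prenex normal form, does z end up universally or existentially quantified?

Push ¬ through the quantifiers and connectives to reach negation normal form:
  (exists x. D(x)) & (exists z. exists q. (~G(q) | ~N(z)))
Pull the quantifiers to the front (each side's bound variable is not free in the other side):
  exists x. exists z. exists q. (D(x) & (~G(q) | ~N(z)))
The quantifier forall z sits under an odd number of negations, so it flips to exists z.

existential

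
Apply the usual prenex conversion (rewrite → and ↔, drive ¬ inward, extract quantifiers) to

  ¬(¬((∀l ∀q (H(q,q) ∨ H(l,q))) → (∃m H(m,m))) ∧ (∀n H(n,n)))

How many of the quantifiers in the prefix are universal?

Rewrite implications/biconditionals: A → B as ¬A ∨ B.
  ¬(¬(¬(∀l ∀q (H(q,q) ∨ H(l,q))) ∨ (∃m H(m,m))) ∧ (∀n H(n,n)))
Drive negations inward (¬∀x A ≡ ∃x ¬A, ¬∃x A ≡ ∀x ¬A, De Morgan for ∧/∨):
  (∃l ∃q (¬H(q,q) ∧ ¬H(l,q))) ∨ (∃m H(m,m)) ∨ (∃n ¬H(n,n))
All bound variables are already distinct, so no renaming is needed.
Extract every quantifier outward, since the variables are now distinct and don't occur free across branches:
  ∃l ∃q ∃m ∃n (¬H(q,q) ∧ ¬H(l,q) ∨ H(m,m) ∨ ¬H(n,n))
The prefix is ∃l ∃q ∃m ∃n: 0 universal, 4 existential.

0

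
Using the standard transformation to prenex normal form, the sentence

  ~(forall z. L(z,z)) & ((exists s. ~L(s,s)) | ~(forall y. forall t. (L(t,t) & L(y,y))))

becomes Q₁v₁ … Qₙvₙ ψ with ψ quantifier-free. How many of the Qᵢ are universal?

0

Move each ¬ inward, flipping quantifiers it crosses:
  (exists z. ~L(z,z)) & ((exists s. ~L(s,s)) | (exists y. exists t. (~L(t,t) | ~L(y,y))))
All bound variables are already distinct, so no renaming is needed.
Finally move all quantifiers to the prefix:
  exists z. exists s. exists y. exists t. (~L(z,z) & (~L(s,s) | ~L(t,t) | ~L(y,y)))
The prefix is exists z exists s exists y exists t: 0 universal, 4 existential.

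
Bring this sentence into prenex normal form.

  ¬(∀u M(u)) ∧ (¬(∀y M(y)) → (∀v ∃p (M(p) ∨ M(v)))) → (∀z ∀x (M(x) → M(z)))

First replace A → B with ¬A ∨ B.
  ¬(¬(∀u M(u)) ∧ (¬¬(∀y M(y)) ∨ (∀v ∃p (M(p) ∨ M(v))))) ∨ (∀z ∀x (¬M(x) ∨ M(z)))
Drive negations inward (¬∀x A ≡ ∃x ¬A, ¬∃x A ≡ ∀x ¬A, De Morgan for ∧/∨):
  (∀u M(u)) ∨ (∃y ¬M(y)) ∧ (∃v ∀p (¬M(p) ∧ ¬M(v))) ∨ (∀z ∀x (¬M(x) ∨ M(z)))
All bound variables are already distinct, so no renaming is needed.
Extract every quantifier outward, since the variables are now distinct and don't occur free across branches:
  ∀u ∃y ∃v ∀p ∀z ∀x (M(u) ∨ ¬M(y) ∧ ¬M(p) ∧ ¬M(v) ∨ ¬M(x) ∨ M(z))

∀u ∃y ∃v ∀p ∀z ∀x (M(u) ∨ ¬M(y) ∧ ¬M(p) ∧ ¬M(v) ∨ ¬M(x) ∨ M(z))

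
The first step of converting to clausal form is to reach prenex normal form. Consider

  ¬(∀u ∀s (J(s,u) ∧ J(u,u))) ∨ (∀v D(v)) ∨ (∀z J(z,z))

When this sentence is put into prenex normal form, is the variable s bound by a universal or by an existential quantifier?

existential

Drive negations inward (¬∀x A ≡ ∃x ¬A, ¬∃x A ≡ ∀x ¬A, De Morgan for ∧/∨):
  (∃u ∃s (¬J(s,u) ∨ ¬J(u,u))) ∨ (∀v D(v)) ∨ (∀z J(z,z))
All bound variables are already distinct, so no renaming is needed.
Finally move all quantifiers to the prefix:
  ∃u ∃s ∀v ∀z (¬J(s,u) ∨ ¬J(u,u) ∨ D(v) ∨ J(z,z))
The quantifier ∀s sits under an odd number of negations, so it flips to ∃s.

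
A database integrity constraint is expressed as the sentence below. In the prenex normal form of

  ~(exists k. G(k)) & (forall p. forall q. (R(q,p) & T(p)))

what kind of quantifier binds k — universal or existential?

Move each ¬ inward, flipping quantifiers it crosses:
  (forall k. ~G(k)) & (forall p. forall q. (R(q,p) & T(p)))
All bound variables are already distinct, so no renaming is needed.
Extract every quantifier outward, since the variables are now distinct and don't occur free across branches:
  forall k. forall p. forall q. (~G(k) & R(q,p) & T(p))
The quantifier exists k sits under an odd number of negations, so it flips to forall k.

universal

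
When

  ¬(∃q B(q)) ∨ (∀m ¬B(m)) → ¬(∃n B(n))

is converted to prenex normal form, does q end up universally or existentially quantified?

Eliminate → and ↔ using ¬ and ∨.
  ¬(¬(∃q B(q)) ∨ (∀m ¬B(m))) ∨ ¬(∃n B(n))
Move each ¬ inward, flipping quantifiers it crosses:
  (∃q B(q)) ∧ (∃m B(m)) ∨ (∀n ¬B(n))
All bound variables are already distinct, so no renaming is needed.
Finally move all quantifiers to the prefix:
  ∃q ∃m ∀n (B(q) ∧ B(m) ∨ ¬B(n))
The quantifier ∃q sits under an even number of negations (counting the antecedent side of each →), so it remains existential.

existential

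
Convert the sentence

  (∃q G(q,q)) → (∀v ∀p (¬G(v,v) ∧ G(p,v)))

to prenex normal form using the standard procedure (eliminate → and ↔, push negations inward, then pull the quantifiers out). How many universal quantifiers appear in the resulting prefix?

Rewrite implications/biconditionals: A → B as ¬A ∨ B.
  ¬(∃q G(q,q)) ∨ (∀v ∀p (¬G(v,v) ∧ G(p,v)))
Drive negations inward (¬∀x A ≡ ∃x ¬A, ¬∃x A ≡ ∀x ¬A, De Morgan for ∧/∨):
  (∀q ¬G(q,q)) ∨ (∀v ∀p (¬G(v,v) ∧ G(p,v)))
All bound variables are already distinct, so no renaming is needed.
Finally move all quantifiers to the prefix:
  ∀q ∀v ∀p (¬G(q,q) ∨ ¬G(v,v) ∧ G(p,v))
The prefix is ∀q ∀v ∀p: 3 universal, 0 existential.

3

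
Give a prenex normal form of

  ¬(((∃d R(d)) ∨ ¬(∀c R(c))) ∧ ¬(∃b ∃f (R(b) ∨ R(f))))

Drive negations inward (¬∀x A ≡ ∃x ¬A, ¬∃x A ≡ ∀x ¬A, De Morgan for ∧/∨):
  (∀d ¬R(d)) ∧ (∀c R(c)) ∨ (∃b ∃f (R(b) ∨ R(f)))
Extract every quantifier outward, since the variables are now distinct and don't occur free across branches:
  ∀d ∀c ∃b ∃f (¬R(d) ∧ R(c) ∨ R(b) ∨ R(f))

∀d ∀c ∃b ∃f (¬R(d) ∧ R(c) ∨ R(b) ∨ R(f))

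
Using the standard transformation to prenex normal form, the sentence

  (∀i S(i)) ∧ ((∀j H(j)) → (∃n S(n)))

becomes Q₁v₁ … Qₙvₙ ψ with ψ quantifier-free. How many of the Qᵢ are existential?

2

Rewrite implications/biconditionals: A → B as ¬A ∨ B.
  (∀i S(i)) ∧ (¬(∀j H(j)) ∨ (∃n S(n)))
Drive negations inward (¬∀x A ≡ ∃x ¬A, ¬∃x A ≡ ∀x ¬A, De Morgan for ∧/∨):
  (∀i S(i)) ∧ ((∃j ¬H(j)) ∨ (∃n S(n)))
All bound variables are already distinct, so no renaming is needed.
Finally move all quantifiers to the prefix:
  ∀i ∃j ∃n (S(i) ∧ (¬H(j) ∨ S(n)))
The prefix is ∀i ∃j ∃n: 1 universal, 2 existential.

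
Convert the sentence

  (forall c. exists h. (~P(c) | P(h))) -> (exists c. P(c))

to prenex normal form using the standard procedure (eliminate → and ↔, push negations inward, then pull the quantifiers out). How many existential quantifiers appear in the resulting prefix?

First replace A → B with ¬A ∨ B.
  ~(forall c. exists h. (~P(c) | P(h))) | (exists c. P(c))
Push ¬ through the quantifiers and connectives to reach negation normal form:
  (exists c. forall h. (P(c) & ~P(h))) | (exists c. P(c))
Rename bound variables to avoid capture: c↦x.
  (exists c. forall h. (P(c) & ~P(h))) | (exists x. P(x))
Extract every quantifier outward, since the variables are now distinct and don't occur free across branches:
  exists c. forall h. exists x. (P(c) & ~P(h) | P(x))
The prefix is exists c forall h exists x: 1 universal, 2 existential.

2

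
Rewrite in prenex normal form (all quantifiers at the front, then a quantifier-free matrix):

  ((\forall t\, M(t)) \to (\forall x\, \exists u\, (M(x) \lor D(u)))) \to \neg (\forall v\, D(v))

\forall t\, \exists x\, \forall u\, \exists v\, (M(t) \land \neg M(x) \land \neg D(u) \lor \neg D(v))

Eliminate → and ↔ using ¬ and ∨.
  \neg (\neg (\forall t\, M(t)) \lor (\forall x\, \exists u\, (M(x) \lor D(u)))) \lor \neg (\forall v\, D(v))
Move each ¬ inward, flipping quantifiers it crosses:
  (\forall t\, M(t)) \land (\exists x\, \forall u\, (\neg M(x) \land \neg D(u))) \lor (\exists v\, \neg D(v))
All bound variables are already distinct, so no renaming is needed.
Finally move all quantifiers to the prefix:
  \forall t\, \exists x\, \forall u\, \exists v\, (M(t) \land \neg M(x) \land \neg D(u) \lor \neg D(v))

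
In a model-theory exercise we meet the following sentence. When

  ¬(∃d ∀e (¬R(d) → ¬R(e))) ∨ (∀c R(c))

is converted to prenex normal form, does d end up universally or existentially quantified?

First replace A → B with ¬A ∨ B.
  ¬(∃d ∀e (¬¬R(d) ∨ ¬R(e))) ∨ (∀c R(c))
Drive negations inward (¬∀x A ≡ ∃x ¬A, ¬∃x A ≡ ∀x ¬A, De Morgan for ∧/∨):
  (∀d ∃e (¬R(d) ∧ R(e))) ∨ (∀c R(c))
All bound variables are already distinct, so no renaming is needed.
Pull the quantifiers to the front (each side's bound variable is not free in the other side):
  ∀d ∃e ∀c (¬R(d) ∧ R(e) ∨ R(c))
The quantifier ∃d sits under an odd number of negations (counting the antecedent side of each →), so it flips to ∀d.

universal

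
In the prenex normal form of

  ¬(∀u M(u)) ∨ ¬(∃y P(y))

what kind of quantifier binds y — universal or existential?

universal

Move each ¬ inward, flipping quantifiers it crosses:
  (∃u ¬M(u)) ∨ (∀y ¬P(y))
All bound variables are already distinct, so no renaming is needed.
Extract every quantifier outward, since the variables are now distinct and don't occur free across branches:
  ∃u ∀y (¬M(u) ∨ ¬P(y))
The quantifier ∃y sits under an odd number of negations, so it flips to ∀y.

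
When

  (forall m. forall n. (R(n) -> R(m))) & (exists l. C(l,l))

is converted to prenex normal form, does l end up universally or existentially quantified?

First replace A → B with ¬A ∨ B.
  (forall m. forall n. (~R(n) | R(m))) & (exists l. C(l,l))
All bound variables are already distinct, so no renaming is needed.
Finally move all quantifiers to the prefix:
  forall m. forall n. exists l. ((~R(n) | R(m)) & C(l,l))
The quantifier exists l sits under an even number of negations (counting the antecedent side of each →), so it remains existential.

existential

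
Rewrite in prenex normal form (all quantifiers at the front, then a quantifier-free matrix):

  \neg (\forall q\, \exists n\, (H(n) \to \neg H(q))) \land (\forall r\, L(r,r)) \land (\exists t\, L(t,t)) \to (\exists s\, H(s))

\forall q\, \exists n\, \exists r\, \forall t\, \exists s\, (\neg H(n) \lor \neg H(q) \lor \neg L(r,r) \lor \neg L(t,t) \lor H(s))

Rewrite implications/biconditionals: A → B as ¬A ∨ B.
  \neg (\neg (\forall q\, \exists n\, (\neg H(n) \lor \neg H(q))) \land (\forall r\, L(r,r)) \land (\exists t\, L(t,t))) \lor (\exists s\, H(s))
Move each ¬ inward, flipping quantifiers it crosses:
  (\forall q\, \exists n\, (\neg H(n) \lor \neg H(q))) \lor (\exists r\, \neg L(r,r)) \lor (\forall t\, \neg L(t,t)) \lor (\exists s\, H(s))
All bound variables are already distinct, so no renaming is needed.
Extract every quantifier outward, since the variables are now distinct and don't occur free across branches:
  \forall q\, \exists n\, \exists r\, \forall t\, \exists s\, (\neg H(n) \lor \neg H(q) \lor \neg L(r,r) \lor \neg L(t,t) \lor H(s))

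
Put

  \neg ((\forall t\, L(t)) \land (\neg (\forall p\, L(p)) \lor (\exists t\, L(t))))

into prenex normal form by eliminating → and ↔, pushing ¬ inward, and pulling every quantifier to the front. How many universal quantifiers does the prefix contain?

2

Push ¬ through the quantifiers and connectives to reach negation normal form:
  (\exists t\, \neg L(t)) \lor (\forall p\, L(p)) \land (\forall t\, \neg L(t))
Standardize variables apart so no two quantifiers bind the same name: t↦y1.
  (\exists t\, \neg L(t)) \lor (\forall p\, L(p)) \land (\forall y1\, \neg L(y1))
Finally move all quantifiers to the prefix:
  \exists t\, \forall p\, \forall y1\, (\neg L(t) \lor L(p) \land \neg L(y1))
The prefix is \exists t \forall p \forall y1: 2 universal, 1 existential.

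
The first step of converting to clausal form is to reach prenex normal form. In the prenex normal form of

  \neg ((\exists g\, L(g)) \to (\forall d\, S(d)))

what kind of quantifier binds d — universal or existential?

existential

First replace A → B with ¬A ∨ B.
  \neg (\neg (\exists g\, L(g)) \lor (\forall d\, S(d)))
Push ¬ through the quantifiers and connectives to reach negation normal form:
  (\exists g\, L(g)) \land (\exists d\, \neg S(d))
Finally move all quantifiers to the prefix:
  \exists g\, \exists d\, (L(g) \land \neg S(d))
The quantifier \forall d sits under an odd number of negations (counting the antecedent side of each →), so it flips to \exists d.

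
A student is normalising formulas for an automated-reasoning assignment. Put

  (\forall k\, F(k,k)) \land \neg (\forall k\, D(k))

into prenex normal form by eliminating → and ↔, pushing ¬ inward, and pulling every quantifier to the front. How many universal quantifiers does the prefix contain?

Drive negations inward (¬∀x A ≡ ∃x ¬A, ¬∃x A ≡ ∀x ¬A, De Morgan for ∧/∨):
  (\forall k\, F(k,k)) \land (\exists k\, \neg D(k))
Give each quantifier a distinct variable: k↦x.
  (\forall k\, F(k,k)) \land (\exists x\, \neg D(x))
Pull the quantifiers to the front (each side's bound variable is not free in the other side):
  \forall k\, \exists x\, (F(k,k) \land \neg D(x))
The prefix is \forall k \exists x: 1 universal, 1 existential.

1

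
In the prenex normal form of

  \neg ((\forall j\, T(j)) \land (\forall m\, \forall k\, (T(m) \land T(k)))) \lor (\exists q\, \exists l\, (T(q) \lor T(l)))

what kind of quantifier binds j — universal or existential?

Drive negations inward (¬∀x A ≡ ∃x ¬A, ¬∃x A ≡ ∀x ¬A, De Morgan for ∧/∨):
  (\exists j\, \neg T(j)) \lor (\exists m\, \exists k\, (\neg T(m) \lor \neg T(k))) \lor (\exists q\, \exists l\, (T(q) \lor T(l)))
All bound variables are already distinct, so no renaming is needed.
Extract every quantifier outward, since the variables are now distinct and don't occur free across branches:
  \exists j\, \exists m\, \exists k\, \exists q\, \exists l\, (\neg T(j) \lor \neg T(m) \lor \neg T(k) \lor T(q) \lor T(l))
The quantifier \forall j sits under an odd number of negations, so it flips to \exists j.

existential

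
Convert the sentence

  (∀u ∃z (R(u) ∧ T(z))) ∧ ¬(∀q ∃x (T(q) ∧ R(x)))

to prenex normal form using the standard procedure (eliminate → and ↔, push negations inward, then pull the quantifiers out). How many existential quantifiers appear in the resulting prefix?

2

Drive negations inward (¬∀x A ≡ ∃x ¬A, ¬∃x A ≡ ∀x ¬A, De Morgan for ∧/∨):
  (∀u ∃z (R(u) ∧ T(z))) ∧ (∃q ∀x (¬T(q) ∨ ¬R(x)))
All bound variables are already distinct, so no renaming is needed.
Pull the quantifiers to the front (each side's bound variable is not free in the other side):
  ∀u ∃z ∃q ∀x (R(u) ∧ T(z) ∧ (¬T(q) ∨ ¬R(x)))
The prefix is ∀u ∃z ∃q ∀x: 2 universal, 2 existential.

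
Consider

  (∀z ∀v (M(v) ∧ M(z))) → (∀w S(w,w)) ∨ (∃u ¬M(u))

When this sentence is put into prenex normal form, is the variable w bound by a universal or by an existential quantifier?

First replace A → B with ¬A ∨ B.
  ¬(∀z ∀v (M(v) ∧ M(z))) ∨ (∀w S(w,w)) ∨ (∃u ¬M(u))
Drive negations inward (¬∀x A ≡ ∃x ¬A, ¬∃x A ≡ ∀x ¬A, De Morgan for ∧/∨):
  (∃z ∃v (¬M(v) ∨ ¬M(z))) ∨ (∀w S(w,w)) ∨ (∃u ¬M(u))
All bound variables are already distinct, so no renaming is needed.
Finally move all quantifiers to the prefix:
  ∃z ∃v ∀w ∃u (¬M(v) ∨ ¬M(z) ∨ S(w,w) ∨ ¬M(u))
The quantifier ∀w sits under an even number of negations (counting the antecedent side of each →), so it remains universal.

universal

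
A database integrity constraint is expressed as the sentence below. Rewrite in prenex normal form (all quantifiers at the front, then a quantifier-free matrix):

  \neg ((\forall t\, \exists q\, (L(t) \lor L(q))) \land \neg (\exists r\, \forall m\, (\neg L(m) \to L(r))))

\exists t\, \forall q\, \exists r\, \forall m\, (\neg L(t) \land \neg L(q) \lor L(m) \lor L(r))

First replace A → B with ¬A ∨ B.
  \neg ((\forall t\, \exists q\, (L(t) \lor L(q))) \land \neg (\exists r\, \forall m\, (\neg \neg L(m) \lor L(r))))
Drive negations inward (¬∀x A ≡ ∃x ¬A, ¬∃x A ≡ ∀x ¬A, De Morgan for ∧/∨):
  (\exists t\, \forall q\, (\neg L(t) \land \neg L(q))) \lor (\exists r\, \forall m\, (L(m) \lor L(r)))
All bound variables are already distinct, so no renaming is needed.
Finally move all quantifiers to the prefix:
  \exists t\, \forall q\, \exists r\, \forall m\, (\neg L(t) \land \neg L(q) \lor L(m) \lor L(r))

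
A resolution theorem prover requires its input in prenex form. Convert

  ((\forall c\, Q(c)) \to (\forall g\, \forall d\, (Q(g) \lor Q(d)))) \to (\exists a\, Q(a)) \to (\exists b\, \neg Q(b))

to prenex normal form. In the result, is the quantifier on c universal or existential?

First replace A → B with ¬A ∨ B.
  \neg (\neg (\forall c\, Q(c)) \lor (\forall g\, \forall d\, (Q(g) \lor Q(d)))) \lor \neg (\exists a\, Q(a)) \lor (\exists b\, \neg Q(b))
Move each ¬ inward, flipping quantifiers it crosses:
  (\forall c\, Q(c)) \land (\exists g\, \exists d\, (\neg Q(g) \land \neg Q(d))) \lor (\forall a\, \neg Q(a)) \lor (\exists b\, \neg Q(b))
Extract every quantifier outward, since the variables are now distinct and don't occur free across branches:
  \forall c\, \exists g\, \exists d\, \forall a\, \exists b\, (Q(c) \land \neg Q(g) \land \neg Q(d) \lor \neg Q(a) \lor \neg Q(b))
The quantifier \forall c sits under an even number of negations (counting the antecedent side of each →), so it remains universal.

universal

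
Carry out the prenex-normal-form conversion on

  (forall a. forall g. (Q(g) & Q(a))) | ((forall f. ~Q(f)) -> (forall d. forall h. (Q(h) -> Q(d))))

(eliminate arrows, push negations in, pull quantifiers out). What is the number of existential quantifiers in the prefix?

1

Eliminate → and ↔ using ¬ and ∨.
  (forall a. forall g. (Q(g) & Q(a))) | ~(forall f. ~Q(f)) | (forall d. forall h. (~Q(h) | Q(d)))
Move each ¬ inward, flipping quantifiers it crosses:
  (forall a. forall g. (Q(g) & Q(a))) | (exists f. Q(f)) | (forall d. forall h. (~Q(h) | Q(d)))
Extract every quantifier outward, since the variables are now distinct and don't occur free across branches:
  forall a. forall g. exists f. forall d. forall h. (Q(g) & Q(a) | Q(f) | ~Q(h) | Q(d))
The prefix is forall a forall g exists f forall d forall h: 4 universal, 1 existential.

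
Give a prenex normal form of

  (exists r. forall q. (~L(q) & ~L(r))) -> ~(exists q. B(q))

Eliminate → and ↔ using ¬ and ∨.
  ~(exists r. forall q. (~L(q) & ~L(r))) | ~(exists q. B(q))
Move each ¬ inward, flipping quantifiers it crosses:
  (forall r. exists q. (L(q) | L(r))) | (forall q. ~B(q))
Rename bound variables to avoid capture: q↦z1.
  (forall r. exists q. (L(q) | L(r))) | (forall z1. ~B(z1))
Pull the quantifiers to the front (each side's bound variable is not free in the other side):
  forall r. exists q. forall z1. (L(q) | L(r) | ~B(z1))

forall r. exists q. forall z1. (L(q) | L(r) | ~B(z1))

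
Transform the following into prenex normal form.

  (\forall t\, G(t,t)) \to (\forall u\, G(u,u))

Rewrite implications/biconditionals: A → B as ¬A ∨ B.
  \neg (\forall t\, G(t,t)) \lor (\forall u\, G(u,u))
Drive negations inward (¬∀x A ≡ ∃x ¬A, ¬∃x A ≡ ∀x ¬A, De Morgan for ∧/∨):
  (\exists t\, \neg G(t,t)) \lor (\forall u\, G(u,u))
All bound variables are already distinct, so no renaming is needed.
Finally move all quantifiers to the prefix:
  \exists t\, \forall u\, (\neg G(t,t) \lor G(u,u))

\exists t\, \forall u\, (\neg G(t,t) \lor G(u,u))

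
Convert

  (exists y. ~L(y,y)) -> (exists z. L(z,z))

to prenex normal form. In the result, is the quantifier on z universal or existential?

Eliminate → and ↔ using ¬ and ∨.
  ~(exists y. ~L(y,y)) | (exists z. L(z,z))
Drive negations inward (¬∀x A ≡ ∃x ¬A, ¬∃x A ≡ ∀x ¬A, De Morgan for ∧/∨):
  (forall y. L(y,y)) | (exists z. L(z,z))
All bound variables are already distinct, so no renaming is needed.
Finally move all quantifiers to the prefix:
  forall y. exists z. (L(y,y) | L(z,z))
The quantifier exists z sits under an even number of negations (counting the antecedent side of each →), so it remains existential.

existential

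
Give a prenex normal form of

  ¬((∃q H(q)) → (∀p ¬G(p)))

First replace A → B with ¬A ∨ B.
  ¬(¬(∃q H(q)) ∨ (∀p ¬G(p)))
Move each ¬ inward, flipping quantifiers it crosses:
  (∃q H(q)) ∧ (∃p G(p))
All bound variables are already distinct, so no renaming is needed.
Pull the quantifiers to the front (each side's bound variable is not free in the other side):
  ∃q ∃p (H(q) ∧ G(p))

∃q ∃p (H(q) ∧ G(p))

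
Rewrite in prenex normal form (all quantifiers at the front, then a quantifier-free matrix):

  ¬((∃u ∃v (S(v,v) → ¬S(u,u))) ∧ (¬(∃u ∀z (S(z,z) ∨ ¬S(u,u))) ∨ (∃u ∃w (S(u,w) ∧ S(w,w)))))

∀u ∀v ∃x1 ∀z ∀y ∀w (S(v,v) ∧ S(u,u) ∨ (S(z,z) ∨ ¬S(x1,x1)) ∧ (¬S(y,w) ∨ ¬S(w,w)))

First replace A → B with ¬A ∨ B.
  ¬((∃u ∃v (¬S(v,v) ∨ ¬S(u,u))) ∧ (¬(∃u ∀z (S(z,z) ∨ ¬S(u,u))) ∨ (∃u ∃w (S(u,w) ∧ S(w,w)))))
Move each ¬ inward, flipping quantifiers it crosses:
  (∀u ∀v (S(v,v) ∧ S(u,u))) ∨ (∃u ∀z (S(z,z) ∨ ¬S(u,u))) ∧ (∀u ∀w (¬S(u,w) ∨ ¬S(w,w)))
Rename bound variables to avoid capture: u↦x1, u↦y.
  (∀u ∀v (S(v,v) ∧ S(u,u))) ∨ (∃x1 ∀z (S(z,z) ∨ ¬S(x1,x1))) ∧ (∀y ∀w (¬S(y,w) ∨ ¬S(w,w)))
Pull the quantifiers to the front (each side's bound variable is not free in the other side):
  ∀u ∀v ∃x1 ∀z ∀y ∀w (S(v,v) ∧ S(u,u) ∨ (S(z,z) ∨ ¬S(x1,x1)) ∧ (¬S(y,w) ∨ ¬S(w,w)))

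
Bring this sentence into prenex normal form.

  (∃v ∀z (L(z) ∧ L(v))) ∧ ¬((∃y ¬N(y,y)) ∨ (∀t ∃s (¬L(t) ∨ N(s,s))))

Move each ¬ inward, flipping quantifiers it crosses:
  (∃v ∀z (L(z) ∧ L(v))) ∧ (∀y N(y,y)) ∧ (∃t ∀s (L(t) ∧ ¬N(s,s)))
Extract every quantifier outward, since the variables are now distinct and don't occur free across branches:
  ∃v ∀z ∀y ∃t ∀s (L(z) ∧ L(v) ∧ N(y,y) ∧ L(t) ∧ ¬N(s,s))

∃v ∀z ∀y ∃t ∀s (L(z) ∧ L(v) ∧ N(y,y) ∧ L(t) ∧ ¬N(s,s))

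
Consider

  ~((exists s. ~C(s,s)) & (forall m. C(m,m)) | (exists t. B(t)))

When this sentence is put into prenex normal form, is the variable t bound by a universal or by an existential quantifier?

universal

Drive negations inward (¬∀x A ≡ ∃x ¬A, ¬∃x A ≡ ∀x ¬A, De Morgan for ∧/∨):
  ((forall s. C(s,s)) | (exists m. ~C(m,m))) & (forall t. ~B(t))
All bound variables are already distinct, so no renaming is needed.
Finally move all quantifiers to the prefix:
  forall s. exists m. forall t. ((C(s,s) | ~C(m,m)) & ~B(t))
The quantifier exists t sits under an odd number of negations, so it flips to forall t.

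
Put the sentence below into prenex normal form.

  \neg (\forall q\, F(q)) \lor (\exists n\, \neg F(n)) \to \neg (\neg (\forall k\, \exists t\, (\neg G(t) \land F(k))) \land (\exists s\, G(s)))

\forall q\, \forall n\, \forall k\, \exists t\, \forall s\, (F(q) \land F(n) \lor \neg G(t) \land F(k) \lor \neg G(s))

Rewrite implications/biconditionals: A → B as ¬A ∨ B.
  \neg (\neg (\forall q\, F(q)) \lor (\exists n\, \neg F(n))) \lor \neg (\neg (\forall k\, \exists t\, (\neg G(t) \land F(k))) \land (\exists s\, G(s)))
Move each ¬ inward, flipping quantifiers it crosses:
  (\forall q\, F(q)) \land (\forall n\, F(n)) \lor (\forall k\, \exists t\, (\neg G(t) \land F(k))) \lor (\forall s\, \neg G(s))
All bound variables are already distinct, so no renaming is needed.
Extract every quantifier outward, since the variables are now distinct and don't occur free across branches:
  \forall q\, \forall n\, \forall k\, \exists t\, \forall s\, (F(q) \land F(n) \lor \neg G(t) \land F(k) \lor \neg G(s))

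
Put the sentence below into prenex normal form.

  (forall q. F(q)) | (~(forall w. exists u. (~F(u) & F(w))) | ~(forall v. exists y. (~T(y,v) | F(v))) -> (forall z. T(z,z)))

forall q. forall w. exists u. forall v. exists y. forall z. (F(q) | ~F(u) & F(w) & (~T(y,v) | F(v)) | T(z,z))

Eliminate → and ↔ using ¬ and ∨.
  (forall q. F(q)) | ~(~(forall w. exists u. (~F(u) & F(w))) | ~(forall v. exists y. (~T(y,v) | F(v)))) | (forall z. T(z,z))
Push ¬ through the quantifiers and connectives to reach negation normal form:
  (forall q. F(q)) | (forall w. exists u. (~F(u) & F(w))) & (forall v. exists y. (~T(y,v) | F(v))) | (forall z. T(z,z))
All bound variables are already distinct, so no renaming is needed.
Finally move all quantifiers to the prefix:
  forall q. forall w. exists u. forall v. exists y. forall z. (F(q) | ~F(u) & F(w) & (~T(y,v) | F(v)) | T(z,z))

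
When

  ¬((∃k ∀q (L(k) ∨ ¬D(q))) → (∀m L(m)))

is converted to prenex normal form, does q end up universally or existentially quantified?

universal

Eliminate → and ↔ using ¬ and ∨.
  ¬(¬(∃k ∀q (L(k) ∨ ¬D(q))) ∨ (∀m L(m)))
Move each ¬ inward, flipping quantifiers it crosses:
  (∃k ∀q (L(k) ∨ ¬D(q))) ∧ (∃m ¬L(m))
All bound variables are already distinct, so no renaming is needed.
Finally move all quantifiers to the prefix:
  ∃k ∀q ∃m ((L(k) ∨ ¬D(q)) ∧ ¬L(m))
The quantifier ∀q sits under an even number of negations (counting the antecedent side of each →), so it remains universal.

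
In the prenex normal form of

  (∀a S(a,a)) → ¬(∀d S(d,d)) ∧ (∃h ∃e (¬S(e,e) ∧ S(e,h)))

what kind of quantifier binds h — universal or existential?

First replace A → B with ¬A ∨ B.
  ¬(∀a S(a,a)) ∨ ¬(∀d S(d,d)) ∧ (∃h ∃e (¬S(e,e) ∧ S(e,h)))
Drive negations inward (¬∀x A ≡ ∃x ¬A, ¬∃x A ≡ ∀x ¬A, De Morgan for ∧/∨):
  (∃a ¬S(a,a)) ∨ (∃d ¬S(d,d)) ∧ (∃h ∃e (¬S(e,e) ∧ S(e,h)))
All bound variables are already distinct, so no renaming is needed.
Pull the quantifiers to the front (each side's bound variable is not free in the other side):
  ∃a ∃d ∃h ∃e (¬S(a,a) ∨ ¬S(d,d) ∧ ¬S(e,e) ∧ S(e,h))
The quantifier ∃h sits under an even number of negations (counting the antecedent side of each →), so it remains existential.

existential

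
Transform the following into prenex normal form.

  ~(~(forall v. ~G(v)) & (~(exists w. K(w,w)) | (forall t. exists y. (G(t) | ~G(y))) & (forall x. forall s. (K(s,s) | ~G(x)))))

forall v. exists w. exists t. forall y. exists x. exists s. (~G(v) | K(w,w) & (~G(t) & G(y) | ~K(s,s) & G(x)))

Drive negations inward (¬∀x A ≡ ∃x ¬A, ¬∃x A ≡ ∀x ¬A, De Morgan for ∧/∨):
  (forall v. ~G(v)) | (exists w. K(w,w)) & ((exists t. forall y. (~G(t) & G(y))) | (exists x. exists s. (~K(s,s) & G(x))))
All bound variables are already distinct, so no renaming is needed.
Pull the quantifiers to the front (each side's bound variable is not free in the other side):
  forall v. exists w. exists t. forall y. exists x. exists s. (~G(v) | K(w,w) & (~G(t) & G(y) | ~K(s,s) & G(x)))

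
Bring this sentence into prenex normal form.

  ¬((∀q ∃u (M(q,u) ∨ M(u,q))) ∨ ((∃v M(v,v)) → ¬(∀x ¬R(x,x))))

∃q ∀u ∃v ∀x (¬M(q,u) ∧ ¬M(u,q) ∧ M(v,v) ∧ ¬R(x,x))

Rewrite implications/biconditionals: A → B as ¬A ∨ B.
  ¬((∀q ∃u (M(q,u) ∨ M(u,q))) ∨ ¬(∃v M(v,v)) ∨ ¬(∀x ¬R(x,x)))
Push ¬ through the quantifiers and connectives to reach negation normal form:
  (∃q ∀u (¬M(q,u) ∧ ¬M(u,q))) ∧ (∃v M(v,v)) ∧ (∀x ¬R(x,x))
Finally move all quantifiers to the prefix:
  ∃q ∀u ∃v ∀x (¬M(q,u) ∧ ¬M(u,q) ∧ M(v,v) ∧ ¬R(x,x))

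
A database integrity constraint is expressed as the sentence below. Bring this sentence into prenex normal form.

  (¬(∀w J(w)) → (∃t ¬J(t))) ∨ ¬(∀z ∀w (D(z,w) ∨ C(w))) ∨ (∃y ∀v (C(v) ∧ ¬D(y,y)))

First replace A → B with ¬A ∨ B.
  ¬¬(∀w J(w)) ∨ (∃t ¬J(t)) ∨ ¬(∀z ∀w (D(z,w) ∨ C(w))) ∨ (∃y ∀v (C(v) ∧ ¬D(y,y)))
Push ¬ through the quantifiers and connectives to reach negation normal form:
  (∀w J(w)) ∨ (∃t ¬J(t)) ∨ (∃z ∃w (¬D(z,w) ∧ ¬C(w))) ∨ (∃y ∀v (C(v) ∧ ¬D(y,y)))
Give each quantifier a distinct variable: w↦p.
  (∀w J(w)) ∨ (∃t ¬J(t)) ∨ (∃z ∃p (¬D(z,p) ∧ ¬C(p))) ∨ (∃y ∀v (C(v) ∧ ¬D(y,y)))
Extract every quantifier outward, since the variables are now distinct and don't occur free across branches:
  ∀w ∃t ∃z ∃p ∃y ∀v (J(w) ∨ ¬J(t) ∨ ¬D(z,p) ∧ ¬C(p) ∨ C(v) ∧ ¬D(y,y))

∀w ∃t ∃z ∃p ∃y ∀v (J(w) ∨ ¬J(t) ∨ ¬D(z,p) ∧ ¬C(p) ∨ C(v) ∧ ¬D(y,y))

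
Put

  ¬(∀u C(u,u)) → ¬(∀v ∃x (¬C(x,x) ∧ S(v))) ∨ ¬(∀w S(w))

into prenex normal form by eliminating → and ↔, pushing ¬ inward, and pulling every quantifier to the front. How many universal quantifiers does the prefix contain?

First replace A → B with ¬A ∨ B.
  ¬¬(∀u C(u,u)) ∨ ¬(∀v ∃x (¬C(x,x) ∧ S(v))) ∨ ¬(∀w S(w))
Drive negations inward (¬∀x A ≡ ∃x ¬A, ¬∃x A ≡ ∀x ¬A, De Morgan for ∧/∨):
  (∀u C(u,u)) ∨ (∃v ∀x (C(x,x) ∨ ¬S(v))) ∨ (∃w ¬S(w))
All bound variables are already distinct, so no renaming is needed.
Extract every quantifier outward, since the variables are now distinct and don't occur free across branches:
  ∀u ∃v ∀x ∃w (C(u,u) ∨ C(x,x) ∨ ¬S(v) ∨ ¬S(w))
The prefix is ∀u ∃v ∀x ∃w: 2 universal, 2 existential.

2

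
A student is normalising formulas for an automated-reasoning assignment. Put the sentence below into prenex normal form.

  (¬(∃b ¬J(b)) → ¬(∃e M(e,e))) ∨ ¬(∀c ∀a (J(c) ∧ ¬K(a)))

Rewrite implications/biconditionals: A → B as ¬A ∨ B.
  ¬¬(∃b ¬J(b)) ∨ ¬(∃e M(e,e)) ∨ ¬(∀c ∀a (J(c) ∧ ¬K(a)))
Push ¬ through the quantifiers and connectives to reach negation normal form:
  (∃b ¬J(b)) ∨ (∀e ¬M(e,e)) ∨ (∃c ∃a (¬J(c) ∨ K(a)))
Pull the quantifiers to the front (each side's bound variable is not free in the other side):
  ∃b ∀e ∃c ∃a (¬J(b) ∨ ¬M(e,e) ∨ ¬J(c) ∨ K(a))

∃b ∀e ∃c ∃a (¬J(b) ∨ ¬M(e,e) ∨ ¬J(c) ∨ K(a))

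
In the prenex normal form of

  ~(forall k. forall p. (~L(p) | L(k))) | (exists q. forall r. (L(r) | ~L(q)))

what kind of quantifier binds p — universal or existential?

existential

Move each ¬ inward, flipping quantifiers it crosses:
  (exists k. exists p. (L(p) & ~L(k))) | (exists q. forall r. (L(r) | ~L(q)))
Finally move all quantifiers to the prefix:
  exists k. exists p. exists q. forall r. (L(p) & ~L(k) | L(r) | ~L(q))
The quantifier forall p sits under an odd number of negations, so it flips to exists p.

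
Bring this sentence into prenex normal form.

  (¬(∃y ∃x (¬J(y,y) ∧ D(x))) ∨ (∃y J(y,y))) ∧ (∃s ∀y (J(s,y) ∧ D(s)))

∀y ∀x ∃t ∃s ∀v1 ((J(y,y) ∨ ¬D(x) ∨ J(t,t)) ∧ J(s,v1) ∧ D(s))

Move each ¬ inward, flipping quantifiers it crosses:
  ((∀y ∀x (J(y,y) ∨ ¬D(x))) ∨ (∃y J(y,y))) ∧ (∃s ∀y (J(s,y) ∧ D(s)))
Rename bound variables to avoid capture: y↦t, y↦v1.
  ((∀y ∀x (J(y,y) ∨ ¬D(x))) ∨ (∃t J(t,t))) ∧ (∃s ∀v1 (J(s,v1) ∧ D(s)))
Finally move all quantifiers to the prefix:
  ∀y ∀x ∃t ∃s ∀v1 ((J(y,y) ∨ ¬D(x) ∨ J(t,t)) ∧ J(s,v1) ∧ D(s))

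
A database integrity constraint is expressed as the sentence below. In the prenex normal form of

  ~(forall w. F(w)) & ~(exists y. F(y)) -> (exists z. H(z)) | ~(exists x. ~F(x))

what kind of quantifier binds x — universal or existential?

universal

Eliminate → and ↔ using ¬ and ∨.
  ~(~(forall w. F(w)) & ~(exists y. F(y))) | (exists z. H(z)) | ~(exists x. ~F(x))
Drive negations inward (¬∀x A ≡ ∃x ¬A, ¬∃x A ≡ ∀x ¬A, De Morgan for ∧/∨):
  (forall w. F(w)) | (exists y. F(y)) | (exists z. H(z)) | (forall x. F(x))
All bound variables are already distinct, so no renaming is needed.
Finally move all quantifiers to the prefix:
  forall w. exists y. exists z. forall x. (F(w) | F(y) | H(z) | F(x))
The quantifier exists x sits under an odd number of negations (counting the antecedent side of each →), so it flips to forall x.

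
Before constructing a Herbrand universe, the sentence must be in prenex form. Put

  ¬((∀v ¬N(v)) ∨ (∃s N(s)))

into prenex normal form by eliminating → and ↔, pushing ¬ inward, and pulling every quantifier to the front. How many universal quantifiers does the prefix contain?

1

Push ¬ through the quantifiers and connectives to reach negation normal form:
  (∃v N(v)) ∧ (∀s ¬N(s))
All bound variables are already distinct, so no renaming is needed.
Pull the quantifiers to the front (each side's bound variable is not free in the other side):
  ∃v ∀s (N(v) ∧ ¬N(s))
The prefix is ∃v ∀s: 1 universal, 1 existential.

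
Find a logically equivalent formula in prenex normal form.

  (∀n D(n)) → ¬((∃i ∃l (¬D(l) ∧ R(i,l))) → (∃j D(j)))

Rewrite implications/biconditionals: A → B as ¬A ∨ B.
  ¬(∀n D(n)) ∨ ¬(¬(∃i ∃l (¬D(l) ∧ R(i,l))) ∨ (∃j D(j)))
Push ¬ through the quantifiers and connectives to reach negation normal form:
  (∃n ¬D(n)) ∨ (∃i ∃l (¬D(l) ∧ R(i,l))) ∧ (∀j ¬D(j))
All bound variables are already distinct, so no renaming is needed.
Pull the quantifiers to the front (each side's bound variable is not free in the other side):
  ∃n ∃i ∃l ∀j (¬D(n) ∨ ¬D(l) ∧ R(i,l) ∧ ¬D(j))

∃n ∃i ∃l ∀j (¬D(n) ∨ ¬D(l) ∧ R(i,l) ∧ ¬D(j))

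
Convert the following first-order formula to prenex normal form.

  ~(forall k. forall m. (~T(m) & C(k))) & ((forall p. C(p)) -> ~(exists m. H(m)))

exists k. exists m. exists p. forall a. ((T(m) | ~C(k)) & (~C(p) | ~H(a)))

Rewrite implications/biconditionals: A → B as ¬A ∨ B.
  ~(forall k. forall m. (~T(m) & C(k))) & (~(forall p. C(p)) | ~(exists m. H(m)))
Move each ¬ inward, flipping quantifiers it crosses:
  (exists k. exists m. (T(m) | ~C(k))) & ((exists p. ~C(p)) | (forall m. ~H(m)))
Standardize variables apart so no two quantifiers bind the same name: m↦a.
  (exists k. exists m. (T(m) | ~C(k))) & ((exists p. ~C(p)) | (forall a. ~H(a)))
Extract every quantifier outward, since the variables are now distinct and don't occur free across branches:
  exists k. exists m. exists p. forall a. ((T(m) | ~C(k)) & (~C(p) | ~H(a)))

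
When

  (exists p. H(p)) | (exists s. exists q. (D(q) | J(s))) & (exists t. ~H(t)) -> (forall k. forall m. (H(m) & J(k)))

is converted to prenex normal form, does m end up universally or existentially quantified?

universal

First replace A → B with ¬A ∨ B.
  ~((exists p. H(p)) | (exists s. exists q. (D(q) | J(s))) & (exists t. ~H(t))) | (forall k. forall m. (H(m) & J(k)))
Drive negations inward (¬∀x A ≡ ∃x ¬A, ¬∃x A ≡ ∀x ¬A, De Morgan for ∧/∨):
  (forall p. ~H(p)) & ((forall s. forall q. (~D(q) & ~J(s))) | (forall t. H(t))) | (forall k. forall m. (H(m) & J(k)))
Pull the quantifiers to the front (each side's bound variable is not free in the other side):
  forall p. forall s. forall q. forall t. forall k. forall m. (~H(p) & (~D(q) & ~J(s) | H(t)) | H(m) & J(k))
The quantifier forall m sits under an even number of negations (counting the antecedent side of each →), so it remains universal.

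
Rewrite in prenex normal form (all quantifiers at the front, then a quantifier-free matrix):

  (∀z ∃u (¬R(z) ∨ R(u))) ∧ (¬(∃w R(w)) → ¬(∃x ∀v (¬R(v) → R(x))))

∀z ∃u ∃w ∀x ∃v ((¬R(z) ∨ R(u)) ∧ (R(w) ∨ ¬R(v) ∧ ¬R(x)))

Eliminate → and ↔ using ¬ and ∨.
  (∀z ∃u (¬R(z) ∨ R(u))) ∧ (¬¬(∃w R(w)) ∨ ¬(∃x ∀v (¬¬R(v) ∨ R(x))))
Move each ¬ inward, flipping quantifiers it crosses:
  (∀z ∃u (¬R(z) ∨ R(u))) ∧ ((∃w R(w)) ∨ (∀x ∃v (¬R(v) ∧ ¬R(x))))
All bound variables are already distinct, so no renaming is needed.
Finally move all quantifiers to the prefix:
  ∀z ∃u ∃w ∀x ∃v ((¬R(z) ∨ R(u)) ∧ (R(w) ∨ ¬R(v) ∧ ¬R(x)))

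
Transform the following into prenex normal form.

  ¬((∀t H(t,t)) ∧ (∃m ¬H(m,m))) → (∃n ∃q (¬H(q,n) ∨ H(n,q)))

∀t ∃m ∃n ∃q (H(t,t) ∧ ¬H(m,m) ∨ ¬H(q,n) ∨ H(n,q))

First replace A → B with ¬A ∨ B.
  ¬¬((∀t H(t,t)) ∧ (∃m ¬H(m,m))) ∨ (∃n ∃q (¬H(q,n) ∨ H(n,q)))
Move each ¬ inward, flipping quantifiers it crosses:
  (∀t H(t,t)) ∧ (∃m ¬H(m,m)) ∨ (∃n ∃q (¬H(q,n) ∨ H(n,q)))
All bound variables are already distinct, so no renaming is needed.
Extract every quantifier outward, since the variables are now distinct and don't occur free across branches:
  ∀t ∃m ∃n ∃q (H(t,t) ∧ ¬H(m,m) ∨ ¬H(q,n) ∨ H(n,q))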